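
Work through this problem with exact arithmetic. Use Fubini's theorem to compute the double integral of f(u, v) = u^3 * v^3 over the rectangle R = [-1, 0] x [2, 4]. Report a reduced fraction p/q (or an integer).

f(u, v) is a tensor product of a function of u and a function of v, and both factors are bounded continuous (hence Lebesgue integrable) on the rectangle, so Fubini's theorem applies:
  integral_R f d(m x m) = (integral_a1^b1 u^3 du) * (integral_a2^b2 v^3 dv).
Inner integral in u: integral_{-1}^{0} u^3 du = (0^4 - (-1)^4)/4
  = -1/4.
Inner integral in v: integral_{2}^{4} v^3 dv = (4^4 - 2^4)/4
  = 60.
Product: (-1/4) * (60) = -15.

-15


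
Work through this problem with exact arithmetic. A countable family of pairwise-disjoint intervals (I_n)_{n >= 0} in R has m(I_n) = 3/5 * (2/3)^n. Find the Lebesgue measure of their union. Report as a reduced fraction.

By countable additivity of the Lebesgue measure on pairwise disjoint measurable sets,
  m(union_{n >= 0} I_n) = sum_{n >= 0} m(I_n) = sum_{n >= 0} a * r^n,
  with a = 3/5 and r = 2/3.
Since 0 < r = 2/3 < 1, the geometric series converges:
  sum_{n >= 0} a * r^n = a / (1 - r).
  = 3/5 / (1 - 2/3)
  = 3/5 / (1/3)
  = 9/5.

9/5


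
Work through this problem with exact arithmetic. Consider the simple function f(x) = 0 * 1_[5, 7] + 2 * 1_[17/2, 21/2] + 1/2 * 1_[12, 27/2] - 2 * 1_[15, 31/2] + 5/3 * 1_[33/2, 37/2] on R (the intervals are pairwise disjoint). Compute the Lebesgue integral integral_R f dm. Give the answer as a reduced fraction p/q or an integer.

For a simple function f = sum_i c_i * 1_{A_i} with disjoint A_i,
  integral f dm = sum_i c_i * m(A_i).
Lengths of the A_i:
  m(A_1) = 7 - 5 = 2.
  m(A_2) = 21/2 - 17/2 = 2.
  m(A_3) = 27/2 - 12 = 3/2.
  m(A_4) = 31/2 - 15 = 1/2.
  m(A_5) = 37/2 - 33/2 = 2.
Contributions c_i * m(A_i):
  (0) * (2) = 0.
  (2) * (2) = 4.
  (1/2) * (3/2) = 3/4.
  (-2) * (1/2) = -1.
  (5/3) * (2) = 10/3.
Total: 0 + 4 + 3/4 - 1 + 10/3 = 85/12.

85/12


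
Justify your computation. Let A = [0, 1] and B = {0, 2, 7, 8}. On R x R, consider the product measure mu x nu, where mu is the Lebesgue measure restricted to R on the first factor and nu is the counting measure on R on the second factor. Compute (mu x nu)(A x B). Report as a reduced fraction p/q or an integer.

For a measurable rectangle A x B, the product measure satisfies
  (mu x nu)(A x B) = mu(A) * nu(B).
  mu(A) = 1.
  nu(B) = 4.
  (mu x nu)(A x B) = 1 * 4 = 4.

4


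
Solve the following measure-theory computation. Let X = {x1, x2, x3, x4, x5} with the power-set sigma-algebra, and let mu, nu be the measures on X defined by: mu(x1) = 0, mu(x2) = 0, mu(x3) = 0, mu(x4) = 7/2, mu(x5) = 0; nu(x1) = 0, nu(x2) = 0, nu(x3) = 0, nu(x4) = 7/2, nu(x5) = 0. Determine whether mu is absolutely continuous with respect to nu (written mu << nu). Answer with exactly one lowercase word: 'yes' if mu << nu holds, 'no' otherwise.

mu << nu means: every nu-null measurable set is also mu-null; equivalently, for every atom x, if nu({x}) = 0 then mu({x}) = 0.
Checking each atom:
  x1: nu = 0, mu = 0 -> consistent with mu << nu.
  x2: nu = 0, mu = 0 -> consistent with mu << nu.
  x3: nu = 0, mu = 0 -> consistent with mu << nu.
  x4: nu = 7/2 > 0 -> no constraint.
  x5: nu = 0, mu = 0 -> consistent with mu << nu.
No atom violates the condition. Therefore mu << nu.

yes


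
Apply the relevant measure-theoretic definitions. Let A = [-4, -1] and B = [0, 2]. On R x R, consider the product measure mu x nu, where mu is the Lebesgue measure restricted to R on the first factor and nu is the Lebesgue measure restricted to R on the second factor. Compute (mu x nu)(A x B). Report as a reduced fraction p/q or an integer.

For a measurable rectangle A x B, the product measure satisfies
  (mu x nu)(A x B) = mu(A) * nu(B).
  mu(A) = 3.
  nu(B) = 2.
  (mu x nu)(A x B) = 3 * 2 = 6.

6


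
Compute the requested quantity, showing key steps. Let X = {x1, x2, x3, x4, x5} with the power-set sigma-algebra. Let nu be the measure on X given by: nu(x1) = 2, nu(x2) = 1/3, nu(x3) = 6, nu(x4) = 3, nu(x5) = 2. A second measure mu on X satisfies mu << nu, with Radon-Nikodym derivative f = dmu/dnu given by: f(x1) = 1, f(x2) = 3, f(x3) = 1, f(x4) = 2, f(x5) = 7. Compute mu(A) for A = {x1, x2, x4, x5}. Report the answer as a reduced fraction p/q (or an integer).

By the defining property of the Radon-Nikodym derivative, for every measurable set A,
  mu(A) = integral_A f dnu.
Since nu is a discrete measure concentrated on the atoms of X, the integral over A reduces to the sum
  mu(A) = sum_{x in A} f(x) * nu({x}).
Computing each term:
  x1: f(x1) * nu(x1) = 1 * 2 = 2.
  x2: f(x2) * nu(x2) = 3 * 1/3 = 1.
  x4: f(x4) * nu(x4) = 2 * 3 = 6.
  x5: f(x5) * nu(x5) = 7 * 2 = 14.
Summing: mu(A) = 2 + 1 + 6 + 14 = 23.

23


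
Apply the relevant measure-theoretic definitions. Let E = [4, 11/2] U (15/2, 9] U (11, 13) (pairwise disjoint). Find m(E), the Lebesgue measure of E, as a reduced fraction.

For pairwise disjoint intervals, m(union_i I_i) = sum_i m(I_i),
and m is invariant under swapping open/closed endpoints (single points have measure 0).
So m(E) = sum_i (b_i - a_i).
  I_1 has length 11/2 - 4 = 3/2.
  I_2 has length 9 - 15/2 = 3/2.
  I_3 has length 13 - 11 = 2.
Summing:
  m(E) = 3/2 + 3/2 + 2 = 5.

5


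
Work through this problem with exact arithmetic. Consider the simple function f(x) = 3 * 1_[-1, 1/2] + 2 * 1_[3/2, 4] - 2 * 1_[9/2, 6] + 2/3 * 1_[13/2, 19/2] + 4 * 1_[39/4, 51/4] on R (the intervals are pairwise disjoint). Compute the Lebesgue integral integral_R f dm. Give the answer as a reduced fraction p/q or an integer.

For a simple function f = sum_i c_i * 1_{A_i} with disjoint A_i,
  integral f dm = sum_i c_i * m(A_i).
Lengths of the A_i:
  m(A_1) = 1/2 - (-1) = 3/2.
  m(A_2) = 4 - 3/2 = 5/2.
  m(A_3) = 6 - 9/2 = 3/2.
  m(A_4) = 19/2 - 13/2 = 3.
  m(A_5) = 51/4 - 39/4 = 3.
Contributions c_i * m(A_i):
  (3) * (3/2) = 9/2.
  (2) * (5/2) = 5.
  (-2) * (3/2) = -3.
  (2/3) * (3) = 2.
  (4) * (3) = 12.
Total: 9/2 + 5 - 3 + 2 + 12 = 41/2.

41/2


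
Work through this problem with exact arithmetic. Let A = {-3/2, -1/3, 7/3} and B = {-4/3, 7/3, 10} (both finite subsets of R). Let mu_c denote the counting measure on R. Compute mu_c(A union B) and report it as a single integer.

Counting measure on a finite set equals cardinality. By inclusion-exclusion, |A union B| = |A| + |B| - |A cap B|.
|A| = 3, |B| = 3, |A cap B| = 1.
So mu_c(A union B) = 3 + 3 - 1 = 5.

5


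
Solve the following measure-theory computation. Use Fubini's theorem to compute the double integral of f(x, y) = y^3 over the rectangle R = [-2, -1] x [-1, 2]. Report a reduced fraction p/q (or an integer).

f(x, y) is a tensor product of a function of x and a function of y, and both factors are bounded continuous (hence Lebesgue integrable) on the rectangle, so Fubini's theorem applies:
  integral_R f d(m x m) = (integral_a1^b1 1 dx) * (integral_a2^b2 y^3 dy).
Inner integral in x: integral_{-2}^{-1} 1 dx = ((-1)^1 - (-2)^1)/1
  = 1.
Inner integral in y: integral_{-1}^{2} y^3 dy = (2^4 - (-1)^4)/4
  = 15/4.
Product: (1) * (15/4) = 15/4.

15/4


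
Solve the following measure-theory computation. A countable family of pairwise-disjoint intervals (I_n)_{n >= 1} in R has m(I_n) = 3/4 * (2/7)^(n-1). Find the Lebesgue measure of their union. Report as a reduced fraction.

By countable additivity of the Lebesgue measure on pairwise disjoint measurable sets,
  m(union_{n >= 1} I_n) = sum_{n >= 1} m(I_n) = sum_{n >= 1} a * r^(n-1),
  with a = 3/4 and r = 2/7.
Since 0 < r = 2/7 < 1, the geometric series converges:
  sum_{n >= 1} a * r^(n-1) = a / (1 - r).
  = 3/4 / (1 - 2/7)
  = 3/4 / (5/7)
  = 21/20.

21/20


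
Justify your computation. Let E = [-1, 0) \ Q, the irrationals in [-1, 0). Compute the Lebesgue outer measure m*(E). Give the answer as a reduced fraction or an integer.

The interval I = [-1, 0) has m(I) = 0 - (-1) = 1 (endpoints are measure-zero, so open/closed/half-open agree). Write I = (I cap Q) u (I \ Q). The rationals in I are countable, so m*(I cap Q) = 0 (cover each rational by intervals whose total length is arbitrarily small). By countable subadditivity m*(I) <= m*(I cap Q) + m*(I \ Q), hence m*(I \ Q) >= m(I) = 1. The reverse inequality m*(I \ Q) <= m*(I) = 1 is trivial since (I \ Q) is a subset of I. Therefore m*(I \ Q) = 1.

1


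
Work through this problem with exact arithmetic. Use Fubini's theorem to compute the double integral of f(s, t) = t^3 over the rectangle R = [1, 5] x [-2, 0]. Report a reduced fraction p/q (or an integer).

f(s, t) is a tensor product of a function of s and a function of t, and both factors are bounded continuous (hence Lebesgue integrable) on the rectangle, so Fubini's theorem applies:
  integral_R f d(m x m) = (integral_a1^b1 1 ds) * (integral_a2^b2 t^3 dt).
Inner integral in s: integral_{1}^{5} 1 ds = (5^1 - 1^1)/1
  = 4.
Inner integral in t: integral_{-2}^{0} t^3 dt = (0^4 - (-2)^4)/4
  = -4.
Product: (4) * (-4) = -16.

-16


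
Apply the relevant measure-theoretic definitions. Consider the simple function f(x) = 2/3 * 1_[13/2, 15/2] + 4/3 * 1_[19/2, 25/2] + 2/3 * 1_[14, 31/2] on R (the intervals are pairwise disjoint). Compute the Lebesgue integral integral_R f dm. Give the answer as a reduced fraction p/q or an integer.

For a simple function f = sum_i c_i * 1_{A_i} with disjoint A_i,
  integral f dm = sum_i c_i * m(A_i).
Lengths of the A_i:
  m(A_1) = 15/2 - 13/2 = 1.
  m(A_2) = 25/2 - 19/2 = 3.
  m(A_3) = 31/2 - 14 = 3/2.
Contributions c_i * m(A_i):
  (2/3) * (1) = 2/3.
  (4/3) * (3) = 4.
  (2/3) * (3/2) = 1.
Total: 2/3 + 4 + 1 = 17/3.

17/3


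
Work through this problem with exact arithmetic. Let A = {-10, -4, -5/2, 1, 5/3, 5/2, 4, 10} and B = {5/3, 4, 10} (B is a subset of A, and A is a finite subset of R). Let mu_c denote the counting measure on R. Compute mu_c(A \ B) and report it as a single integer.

Counting measure assigns mu_c(E) = |E| (number of elements) when E is finite. For B subset A, A \ B is the set of elements of A not in B, so |A \ B| = |A| - |B|.
|A| = 8, |B| = 3, so mu_c(A \ B) = 8 - 3 = 5.

5


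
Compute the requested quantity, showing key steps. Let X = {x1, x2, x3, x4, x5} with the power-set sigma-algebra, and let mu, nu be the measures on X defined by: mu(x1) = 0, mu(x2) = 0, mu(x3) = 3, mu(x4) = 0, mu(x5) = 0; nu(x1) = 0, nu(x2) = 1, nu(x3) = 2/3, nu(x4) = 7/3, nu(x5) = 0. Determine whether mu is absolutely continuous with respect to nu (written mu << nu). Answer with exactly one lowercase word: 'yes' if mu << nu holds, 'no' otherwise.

mu << nu means: every nu-null measurable set is also mu-null; equivalently, for every atom x, if nu({x}) = 0 then mu({x}) = 0.
Checking each atom:
  x1: nu = 0, mu = 0 -> consistent with mu << nu.
  x2: nu = 1 > 0 -> no constraint.
  x3: nu = 2/3 > 0 -> no constraint.
  x4: nu = 7/3 > 0 -> no constraint.
  x5: nu = 0, mu = 0 -> consistent with mu << nu.
No atom violates the condition. Therefore mu << nu.

yes


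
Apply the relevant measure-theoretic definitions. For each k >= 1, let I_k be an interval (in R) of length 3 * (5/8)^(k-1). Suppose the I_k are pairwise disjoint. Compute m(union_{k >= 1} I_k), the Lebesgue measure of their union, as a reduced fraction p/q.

By countable additivity of the Lebesgue measure on pairwise disjoint measurable sets,
  m(union_{k >= 1} I_k) = sum_{k >= 1} m(I_k) = sum_{k >= 1} a * r^(k-1),
  with a = 3 and r = 5/8.
Since 0 < r = 5/8 < 1, the geometric series converges:
  sum_{k >= 1} a * r^(k-1) = a / (1 - r).
  = 3 / (1 - 5/8)
  = 3 / (3/8)
  = 8.

8


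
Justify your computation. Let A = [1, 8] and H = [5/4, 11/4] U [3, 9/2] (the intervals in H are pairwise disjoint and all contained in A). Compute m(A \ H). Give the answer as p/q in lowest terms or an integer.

The ambient interval has length m(A) = 8 - 1 = 7.
Since the holes are disjoint and sit inside A, by finite additivity
  m(H) = sum_i (b_i - a_i), and m(A \ H) = m(A) - m(H).
Computing the hole measures:
  m(H_1) = 11/4 - 5/4 = 3/2.
  m(H_2) = 9/2 - 3 = 3/2.
Summed: m(H) = 3/2 + 3/2 = 3.
So m(A \ H) = 7 - 3 = 4.

4


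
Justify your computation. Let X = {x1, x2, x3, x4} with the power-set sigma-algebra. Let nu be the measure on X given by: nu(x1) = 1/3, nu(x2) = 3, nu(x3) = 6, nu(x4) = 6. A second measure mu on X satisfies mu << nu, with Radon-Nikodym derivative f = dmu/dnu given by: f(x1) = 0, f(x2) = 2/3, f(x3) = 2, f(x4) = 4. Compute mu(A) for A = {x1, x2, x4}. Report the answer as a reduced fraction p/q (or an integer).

By the defining property of the Radon-Nikodym derivative, for every measurable set A,
  mu(A) = integral_A f dnu.
Since nu is a discrete measure concentrated on the atoms of X, the integral over A reduces to the sum
  mu(A) = sum_{x in A} f(x) * nu({x}).
Computing each term:
  x1: f(x1) * nu(x1) = 0 * 1/3 = 0.
  x2: f(x2) * nu(x2) = 2/3 * 3 = 2.
  x4: f(x4) * nu(x4) = 4 * 6 = 24.
Summing: mu(A) = 0 + 2 + 24 = 26.

26


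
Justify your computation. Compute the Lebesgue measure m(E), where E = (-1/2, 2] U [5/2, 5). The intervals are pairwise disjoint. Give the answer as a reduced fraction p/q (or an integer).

For pairwise disjoint intervals, m(union_i I_i) = sum_i m(I_i),
and m is invariant under swapping open/closed endpoints (single points have measure 0).
So m(E) = sum_i (b_i - a_i).
  I_1 has length 2 - (-1/2) = 5/2.
  I_2 has length 5 - 5/2 = 5/2.
Summing:
  m(E) = 5/2 + 5/2 = 5.

5


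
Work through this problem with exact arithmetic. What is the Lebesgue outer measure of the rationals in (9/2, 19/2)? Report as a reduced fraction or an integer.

Q cap (9/2, 19/2) is countable; list its elements as q_1, q_2, ... . Fix eps > 0 and cover the k-th point by an interval of length eps * 2^(-k). The cover has total length eps * sum_{k>=1} 2^(-k) = eps, so by definition of outer measure m*(Q cap (9/2, 19/2)) <= eps. Since eps was arbitrary and m* >= 0, the outer measure is 0.

0


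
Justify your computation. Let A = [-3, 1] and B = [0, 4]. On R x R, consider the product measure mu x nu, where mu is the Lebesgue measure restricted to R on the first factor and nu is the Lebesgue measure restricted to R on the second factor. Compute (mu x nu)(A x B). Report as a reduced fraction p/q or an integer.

For a measurable rectangle A x B, the product measure satisfies
  (mu x nu)(A x B) = mu(A) * nu(B).
  mu(A) = 4.
  nu(B) = 4.
  (mu x nu)(A x B) = 4 * 4 = 16.

16


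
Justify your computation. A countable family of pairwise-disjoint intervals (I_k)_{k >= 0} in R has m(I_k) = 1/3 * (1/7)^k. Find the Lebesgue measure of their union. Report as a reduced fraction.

By countable additivity of the Lebesgue measure on pairwise disjoint measurable sets,
  m(union_{k >= 0} I_k) = sum_{k >= 0} m(I_k) = sum_{k >= 0} a * r^k,
  with a = 1/3 and r = 1/7.
Since 0 < r = 1/7 < 1, the geometric series converges:
  sum_{k >= 0} a * r^k = a / (1 - r).
  = 1/3 / (1 - 1/7)
  = 1/3 / (6/7)
  = 7/18.

7/18


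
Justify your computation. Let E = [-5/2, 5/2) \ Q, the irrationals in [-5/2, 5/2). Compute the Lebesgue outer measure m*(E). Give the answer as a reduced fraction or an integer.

The interval I = [-5/2, 5/2) has m(I) = 5/2 - (-5/2) = 5 (endpoints are measure-zero, so open/closed/half-open agree). Write I = (I cap Q) u (I \ Q). The rationals in I are countable, so m*(I cap Q) = 0 (cover each rational by intervals whose total length is arbitrarily small). By countable subadditivity m*(I) <= m*(I cap Q) + m*(I \ Q), hence m*(I \ Q) >= m(I) = 5. The reverse inequality m*(I \ Q) <= m*(I) = 5 is trivial since (I \ Q) is a subset of I. Therefore m*(I \ Q) = 5.

5


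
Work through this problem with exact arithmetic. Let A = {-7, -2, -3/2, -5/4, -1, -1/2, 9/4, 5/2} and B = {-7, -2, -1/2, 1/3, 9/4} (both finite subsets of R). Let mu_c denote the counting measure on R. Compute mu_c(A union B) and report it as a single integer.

Counting measure on a finite set equals cardinality. By inclusion-exclusion, |A union B| = |A| + |B| - |A cap B|.
|A| = 8, |B| = 5, |A cap B| = 4.
So mu_c(A union B) = 8 + 5 - 4 = 9.

9


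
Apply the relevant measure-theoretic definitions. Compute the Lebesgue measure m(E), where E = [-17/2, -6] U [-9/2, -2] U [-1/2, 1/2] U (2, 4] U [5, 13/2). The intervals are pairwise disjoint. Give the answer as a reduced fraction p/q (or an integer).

For pairwise disjoint intervals, m(union_i I_i) = sum_i m(I_i),
and m is invariant under swapping open/closed endpoints (single points have measure 0).
So m(E) = sum_i (b_i - a_i).
  I_1 has length -6 - (-17/2) = 5/2.
  I_2 has length -2 - (-9/2) = 5/2.
  I_3 has length 1/2 - (-1/2) = 1.
  I_4 has length 4 - 2 = 2.
  I_5 has length 13/2 - 5 = 3/2.
Summing:
  m(E) = 5/2 + 5/2 + 1 + 2 + 3/2 = 19/2.

19/2


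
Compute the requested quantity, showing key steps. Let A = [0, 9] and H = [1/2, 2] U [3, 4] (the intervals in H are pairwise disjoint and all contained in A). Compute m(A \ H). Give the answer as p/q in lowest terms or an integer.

The ambient interval has length m(A) = 9 - 0 = 9.
Since the holes are disjoint and sit inside A, by finite additivity
  m(H) = sum_i (b_i - a_i), and m(A \ H) = m(A) - m(H).
Computing the hole measures:
  m(H_1) = 2 - 1/2 = 3/2.
  m(H_2) = 4 - 3 = 1.
Summed: m(H) = 3/2 + 1 = 5/2.
So m(A \ H) = 9 - 5/2 = 13/2.

13/2


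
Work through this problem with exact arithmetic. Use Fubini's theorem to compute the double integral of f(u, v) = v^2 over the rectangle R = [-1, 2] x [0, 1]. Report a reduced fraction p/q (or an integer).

f(u, v) is a tensor product of a function of u and a function of v, and both factors are bounded continuous (hence Lebesgue integrable) on the rectangle, so Fubini's theorem applies:
  integral_R f d(m x m) = (integral_a1^b1 1 du) * (integral_a2^b2 v^2 dv).
Inner integral in u: integral_{-1}^{2} 1 du = (2^1 - (-1)^1)/1
  = 3.
Inner integral in v: integral_{0}^{1} v^2 dv = (1^3 - 0^3)/3
  = 1/3.
Product: (3) * (1/3) = 1.

1


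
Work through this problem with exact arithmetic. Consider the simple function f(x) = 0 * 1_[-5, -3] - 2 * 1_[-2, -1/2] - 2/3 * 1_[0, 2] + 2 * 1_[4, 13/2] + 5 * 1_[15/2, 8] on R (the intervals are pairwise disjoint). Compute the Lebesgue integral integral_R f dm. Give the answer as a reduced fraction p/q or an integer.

For a simple function f = sum_i c_i * 1_{A_i} with disjoint A_i,
  integral f dm = sum_i c_i * m(A_i).
Lengths of the A_i:
  m(A_1) = -3 - (-5) = 2.
  m(A_2) = -1/2 - (-2) = 3/2.
  m(A_3) = 2 - 0 = 2.
  m(A_4) = 13/2 - 4 = 5/2.
  m(A_5) = 8 - 15/2 = 1/2.
Contributions c_i * m(A_i):
  (0) * (2) = 0.
  (-2) * (3/2) = -3.
  (-2/3) * (2) = -4/3.
  (2) * (5/2) = 5.
  (5) * (1/2) = 5/2.
Total: 0 - 3 - 4/3 + 5 + 5/2 = 19/6.

19/6


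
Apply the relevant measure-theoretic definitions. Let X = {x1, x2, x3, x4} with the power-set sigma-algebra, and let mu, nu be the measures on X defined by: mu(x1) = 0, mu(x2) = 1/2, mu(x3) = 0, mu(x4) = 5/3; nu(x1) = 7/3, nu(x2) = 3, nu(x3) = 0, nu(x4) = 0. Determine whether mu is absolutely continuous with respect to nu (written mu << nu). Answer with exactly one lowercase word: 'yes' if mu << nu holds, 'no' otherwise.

mu << nu means: every nu-null measurable set is also mu-null; equivalently, for every atom x, if nu({x}) = 0 then mu({x}) = 0.
Checking each atom:
  x1: nu = 7/3 > 0 -> no constraint.
  x2: nu = 3 > 0 -> no constraint.
  x3: nu = 0, mu = 0 -> consistent with mu << nu.
  x4: nu = 0, mu = 5/3 > 0 -> violates mu << nu.
The atom(s) x4 violate the condition (nu = 0 but mu > 0). Therefore mu is NOT absolutely continuous w.r.t. nu.

no


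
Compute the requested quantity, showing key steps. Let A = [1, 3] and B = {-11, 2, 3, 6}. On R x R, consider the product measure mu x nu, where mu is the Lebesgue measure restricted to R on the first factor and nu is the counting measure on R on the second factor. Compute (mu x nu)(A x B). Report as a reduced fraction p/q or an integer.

For a measurable rectangle A x B, the product measure satisfies
  (mu x nu)(A x B) = mu(A) * nu(B).
  mu(A) = 2.
  nu(B) = 4.
  (mu x nu)(A x B) = 2 * 4 = 8.

8


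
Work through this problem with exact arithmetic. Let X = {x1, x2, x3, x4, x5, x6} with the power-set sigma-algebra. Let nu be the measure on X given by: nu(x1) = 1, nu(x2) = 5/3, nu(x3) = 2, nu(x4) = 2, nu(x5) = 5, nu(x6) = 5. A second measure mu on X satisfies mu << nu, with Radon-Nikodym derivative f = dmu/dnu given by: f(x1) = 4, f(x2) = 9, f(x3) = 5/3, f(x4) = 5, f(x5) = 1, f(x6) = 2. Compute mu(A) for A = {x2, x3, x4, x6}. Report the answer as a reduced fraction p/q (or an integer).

By the defining property of the Radon-Nikodym derivative, for every measurable set A,
  mu(A) = integral_A f dnu.
Since nu is a discrete measure concentrated on the atoms of X, the integral over A reduces to the sum
  mu(A) = sum_{x in A} f(x) * nu({x}).
Computing each term:
  x2: f(x2) * nu(x2) = 9 * 5/3 = 15.
  x3: f(x3) * nu(x3) = 5/3 * 2 = 10/3.
  x4: f(x4) * nu(x4) = 5 * 2 = 10.
  x6: f(x6) * nu(x6) = 2 * 5 = 10.
Summing: mu(A) = 15 + 10/3 + 10 + 10 = 115/3.

115/3


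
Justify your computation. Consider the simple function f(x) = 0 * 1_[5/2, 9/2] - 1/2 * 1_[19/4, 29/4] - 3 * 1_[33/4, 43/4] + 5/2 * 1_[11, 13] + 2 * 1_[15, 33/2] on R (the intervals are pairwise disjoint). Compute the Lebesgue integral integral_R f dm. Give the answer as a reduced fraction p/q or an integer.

For a simple function f = sum_i c_i * 1_{A_i} with disjoint A_i,
  integral f dm = sum_i c_i * m(A_i).
Lengths of the A_i:
  m(A_1) = 9/2 - 5/2 = 2.
  m(A_2) = 29/4 - 19/4 = 5/2.
  m(A_3) = 43/4 - 33/4 = 5/2.
  m(A_4) = 13 - 11 = 2.
  m(A_5) = 33/2 - 15 = 3/2.
Contributions c_i * m(A_i):
  (0) * (2) = 0.
  (-1/2) * (5/2) = -5/4.
  (-3) * (5/2) = -15/2.
  (5/2) * (2) = 5.
  (2) * (3/2) = 3.
Total: 0 - 5/4 - 15/2 + 5 + 3 = -3/4.

-3/4


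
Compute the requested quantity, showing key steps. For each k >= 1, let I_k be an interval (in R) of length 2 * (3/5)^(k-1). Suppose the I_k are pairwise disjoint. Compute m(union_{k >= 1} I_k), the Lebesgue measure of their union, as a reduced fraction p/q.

By countable additivity of the Lebesgue measure on pairwise disjoint measurable sets,
  m(union_{k >= 1} I_k) = sum_{k >= 1} m(I_k) = sum_{k >= 1} a * r^(k-1),
  with a = 2 and r = 3/5.
Since 0 < r = 3/5 < 1, the geometric series converges:
  sum_{k >= 1} a * r^(k-1) = a / (1 - r).
  = 2 / (1 - 3/5)
  = 2 / (2/5)
  = 5.

5


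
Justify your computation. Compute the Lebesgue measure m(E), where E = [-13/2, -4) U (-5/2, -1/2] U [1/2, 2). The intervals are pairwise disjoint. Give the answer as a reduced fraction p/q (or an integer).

For pairwise disjoint intervals, m(union_i I_i) = sum_i m(I_i),
and m is invariant under swapping open/closed endpoints (single points have measure 0).
So m(E) = sum_i (b_i - a_i).
  I_1 has length -4 - (-13/2) = 5/2.
  I_2 has length -1/2 - (-5/2) = 2.
  I_3 has length 2 - 1/2 = 3/2.
Summing:
  m(E) = 5/2 + 2 + 3/2 = 6.

6


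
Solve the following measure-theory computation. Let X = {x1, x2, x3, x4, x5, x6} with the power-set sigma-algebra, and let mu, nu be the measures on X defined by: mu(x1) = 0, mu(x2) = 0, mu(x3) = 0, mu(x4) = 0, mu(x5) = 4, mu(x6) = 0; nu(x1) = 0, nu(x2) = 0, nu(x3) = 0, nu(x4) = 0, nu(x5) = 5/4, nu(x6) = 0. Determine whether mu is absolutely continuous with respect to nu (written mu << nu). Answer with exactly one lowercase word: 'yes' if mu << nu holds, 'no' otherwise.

mu << nu means: every nu-null measurable set is also mu-null; equivalently, for every atom x, if nu({x}) = 0 then mu({x}) = 0.
Checking each atom:
  x1: nu = 0, mu = 0 -> consistent with mu << nu.
  x2: nu = 0, mu = 0 -> consistent with mu << nu.
  x3: nu = 0, mu = 0 -> consistent with mu << nu.
  x4: nu = 0, mu = 0 -> consistent with mu << nu.
  x5: nu = 5/4 > 0 -> no constraint.
  x6: nu = 0, mu = 0 -> consistent with mu << nu.
No atom violates the condition. Therefore mu << nu.

yes


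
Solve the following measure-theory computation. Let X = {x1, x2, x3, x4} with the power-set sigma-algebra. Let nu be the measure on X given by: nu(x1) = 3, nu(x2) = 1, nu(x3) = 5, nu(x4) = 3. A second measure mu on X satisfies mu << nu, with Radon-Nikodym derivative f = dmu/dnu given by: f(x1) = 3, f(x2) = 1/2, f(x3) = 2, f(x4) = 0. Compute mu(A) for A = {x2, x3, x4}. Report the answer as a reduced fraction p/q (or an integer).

By the defining property of the Radon-Nikodym derivative, for every measurable set A,
  mu(A) = integral_A f dnu.
Since nu is a discrete measure concentrated on the atoms of X, the integral over A reduces to the sum
  mu(A) = sum_{x in A} f(x) * nu({x}).
Computing each term:
  x2: f(x2) * nu(x2) = 1/2 * 1 = 1/2.
  x3: f(x3) * nu(x3) = 2 * 5 = 10.
  x4: f(x4) * nu(x4) = 0 * 3 = 0.
Summing: mu(A) = 1/2 + 10 + 0 = 21/2.

21/2


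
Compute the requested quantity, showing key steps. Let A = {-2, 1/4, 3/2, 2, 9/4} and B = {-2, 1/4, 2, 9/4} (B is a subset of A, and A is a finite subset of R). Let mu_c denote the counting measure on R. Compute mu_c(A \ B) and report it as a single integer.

Counting measure assigns mu_c(E) = |E| (number of elements) when E is finite. For B subset A, A \ B is the set of elements of A not in B, so |A \ B| = |A| - |B|.
|A| = 5, |B| = 4, so mu_c(A \ B) = 5 - 4 = 1.

1


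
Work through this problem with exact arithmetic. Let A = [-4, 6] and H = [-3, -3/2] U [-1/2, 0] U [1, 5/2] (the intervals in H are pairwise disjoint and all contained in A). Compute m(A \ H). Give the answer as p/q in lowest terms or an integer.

The ambient interval has length m(A) = 6 - (-4) = 10.
Since the holes are disjoint and sit inside A, by finite additivity
  m(H) = sum_i (b_i - a_i), and m(A \ H) = m(A) - m(H).
Computing the hole measures:
  m(H_1) = -3/2 - (-3) = 3/2.
  m(H_2) = 0 - (-1/2) = 1/2.
  m(H_3) = 5/2 - 1 = 3/2.
Summed: m(H) = 3/2 + 1/2 + 3/2 = 7/2.
So m(A \ H) = 10 - 7/2 = 13/2.

13/2


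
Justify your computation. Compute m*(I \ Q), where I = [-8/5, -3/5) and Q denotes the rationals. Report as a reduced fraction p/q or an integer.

The interval I = [-8/5, -3/5) has m(I) = -3/5 - (-8/5) = 1 (endpoints are measure-zero, so open/closed/half-open agree). Write I = (I cap Q) u (I \ Q). The rationals in I are countable, so m*(I cap Q) = 0 (cover each rational by intervals whose total length is arbitrarily small). By countable subadditivity m*(I) <= m*(I cap Q) + m*(I \ Q), hence m*(I \ Q) >= m(I) = 1. The reverse inequality m*(I \ Q) <= m*(I) = 1 is trivial since (I \ Q) is a subset of I. Therefore m*(I \ Q) = 1.

1


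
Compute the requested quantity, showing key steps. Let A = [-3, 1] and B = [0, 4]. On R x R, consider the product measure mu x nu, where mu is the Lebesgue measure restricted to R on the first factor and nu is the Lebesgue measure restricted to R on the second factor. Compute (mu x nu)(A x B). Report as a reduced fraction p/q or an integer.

For a measurable rectangle A x B, the product measure satisfies
  (mu x nu)(A x B) = mu(A) * nu(B).
  mu(A) = 4.
  nu(B) = 4.
  (mu x nu)(A x B) = 4 * 4 = 16.

16


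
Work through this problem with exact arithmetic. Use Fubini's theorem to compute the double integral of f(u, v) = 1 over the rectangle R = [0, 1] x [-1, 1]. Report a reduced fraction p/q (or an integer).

f(u, v) is a tensor product of a function of u and a function of v, and both factors are bounded continuous (hence Lebesgue integrable) on the rectangle, so Fubini's theorem applies:
  integral_R f d(m x m) = (integral_a1^b1 1 du) * (integral_a2^b2 1 dv).
Inner integral in u: integral_{0}^{1} 1 du = (1^1 - 0^1)/1
  = 1.
Inner integral in v: integral_{-1}^{1} 1 dv = (1^1 - (-1)^1)/1
  = 2.
Product: (1) * (2) = 2.

2


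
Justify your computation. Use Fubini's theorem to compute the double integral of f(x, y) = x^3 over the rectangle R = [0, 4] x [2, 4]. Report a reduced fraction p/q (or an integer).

f(x, y) is a tensor product of a function of x and a function of y, and both factors are bounded continuous (hence Lebesgue integrable) on the rectangle, so Fubini's theorem applies:
  integral_R f d(m x m) = (integral_a1^b1 x^3 dx) * (integral_a2^b2 1 dy).
Inner integral in x: integral_{0}^{4} x^3 dx = (4^4 - 0^4)/4
  = 64.
Inner integral in y: integral_{2}^{4} 1 dy = (4^1 - 2^1)/1
  = 2.
Product: (64) * (2) = 128.

128


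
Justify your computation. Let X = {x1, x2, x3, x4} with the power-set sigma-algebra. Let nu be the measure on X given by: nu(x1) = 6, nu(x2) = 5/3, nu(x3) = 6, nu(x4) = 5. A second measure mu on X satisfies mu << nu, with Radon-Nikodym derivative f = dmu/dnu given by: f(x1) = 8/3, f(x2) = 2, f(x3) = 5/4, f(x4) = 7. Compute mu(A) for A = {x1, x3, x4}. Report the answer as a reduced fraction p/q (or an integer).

By the defining property of the Radon-Nikodym derivative, for every measurable set A,
  mu(A) = integral_A f dnu.
Since nu is a discrete measure concentrated on the atoms of X, the integral over A reduces to the sum
  mu(A) = sum_{x in A} f(x) * nu({x}).
Computing each term:
  x1: f(x1) * nu(x1) = 8/3 * 6 = 16.
  x3: f(x3) * nu(x3) = 5/4 * 6 = 15/2.
  x4: f(x4) * nu(x4) = 7 * 5 = 35.
Summing: mu(A) = 16 + 15/2 + 35 = 117/2.

117/2


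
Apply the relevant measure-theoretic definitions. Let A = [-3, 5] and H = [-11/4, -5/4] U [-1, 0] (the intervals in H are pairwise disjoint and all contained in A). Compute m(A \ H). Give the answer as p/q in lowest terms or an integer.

The ambient interval has length m(A) = 5 - (-3) = 8.
Since the holes are disjoint and sit inside A, by finite additivity
  m(H) = sum_i (b_i - a_i), and m(A \ H) = m(A) - m(H).
Computing the hole measures:
  m(H_1) = -5/4 - (-11/4) = 3/2.
  m(H_2) = 0 - (-1) = 1.
Summed: m(H) = 3/2 + 1 = 5/2.
So m(A \ H) = 8 - 5/2 = 11/2.

11/2


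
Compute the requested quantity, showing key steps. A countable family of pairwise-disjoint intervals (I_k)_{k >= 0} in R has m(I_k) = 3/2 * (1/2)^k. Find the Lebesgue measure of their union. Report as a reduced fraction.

By countable additivity of the Lebesgue measure on pairwise disjoint measurable sets,
  m(union_{k >= 0} I_k) = sum_{k >= 0} m(I_k) = sum_{k >= 0} a * r^k,
  with a = 3/2 and r = 1/2.
Since 0 < r = 1/2 < 1, the geometric series converges:
  sum_{k >= 0} a * r^k = a / (1 - r).
  = 3/2 / (1 - 1/2)
  = 3/2 / (1/2)
  = 3.

3


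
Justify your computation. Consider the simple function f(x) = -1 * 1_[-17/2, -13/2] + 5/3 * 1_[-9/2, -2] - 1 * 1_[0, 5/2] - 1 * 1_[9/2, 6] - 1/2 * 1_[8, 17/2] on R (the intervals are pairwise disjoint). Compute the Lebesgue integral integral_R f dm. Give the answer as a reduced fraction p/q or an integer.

For a simple function f = sum_i c_i * 1_{A_i} with disjoint A_i,
  integral f dm = sum_i c_i * m(A_i).
Lengths of the A_i:
  m(A_1) = -13/2 - (-17/2) = 2.
  m(A_2) = -2 - (-9/2) = 5/2.
  m(A_3) = 5/2 - 0 = 5/2.
  m(A_4) = 6 - 9/2 = 3/2.
  m(A_5) = 17/2 - 8 = 1/2.
Contributions c_i * m(A_i):
  (-1) * (2) = -2.
  (5/3) * (5/2) = 25/6.
  (-1) * (5/2) = -5/2.
  (-1) * (3/2) = -3/2.
  (-1/2) * (1/2) = -1/4.
Total: -2 + 25/6 - 5/2 - 3/2 - 1/4 = -25/12.

-25/12


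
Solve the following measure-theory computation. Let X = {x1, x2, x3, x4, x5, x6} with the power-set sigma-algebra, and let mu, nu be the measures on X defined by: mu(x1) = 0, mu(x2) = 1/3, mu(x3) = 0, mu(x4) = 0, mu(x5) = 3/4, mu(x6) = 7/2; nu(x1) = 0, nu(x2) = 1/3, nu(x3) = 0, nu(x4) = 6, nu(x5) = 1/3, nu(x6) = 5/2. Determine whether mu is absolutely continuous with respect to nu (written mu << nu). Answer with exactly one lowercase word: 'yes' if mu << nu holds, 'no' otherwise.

mu << nu means: every nu-null measurable set is also mu-null; equivalently, for every atom x, if nu({x}) = 0 then mu({x}) = 0.
Checking each atom:
  x1: nu = 0, mu = 0 -> consistent with mu << nu.
  x2: nu = 1/3 > 0 -> no constraint.
  x3: nu = 0, mu = 0 -> consistent with mu << nu.
  x4: nu = 6 > 0 -> no constraint.
  x5: nu = 1/3 > 0 -> no constraint.
  x6: nu = 5/2 > 0 -> no constraint.
No atom violates the condition. Therefore mu << nu.

yes


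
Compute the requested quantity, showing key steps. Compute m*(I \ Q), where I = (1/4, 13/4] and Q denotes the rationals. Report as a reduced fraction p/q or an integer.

The interval I = (1/4, 13/4] has m(I) = 13/4 - 1/4 = 3 (endpoints are measure-zero, so open/closed/half-open agree). Write I = (I cap Q) u (I \ Q). The rationals in I are countable, so m*(I cap Q) = 0 (cover each rational by intervals whose total length is arbitrarily small). By countable subadditivity m*(I) <= m*(I cap Q) + m*(I \ Q), hence m*(I \ Q) >= m(I) = 3. The reverse inequality m*(I \ Q) <= m*(I) = 3 is trivial since (I \ Q) is a subset of I. Therefore m*(I \ Q) = 3.

3


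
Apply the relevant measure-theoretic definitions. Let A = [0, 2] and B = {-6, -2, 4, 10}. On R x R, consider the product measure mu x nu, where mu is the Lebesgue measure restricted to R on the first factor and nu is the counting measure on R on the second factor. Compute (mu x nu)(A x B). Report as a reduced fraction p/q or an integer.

For a measurable rectangle A x B, the product measure satisfies
  (mu x nu)(A x B) = mu(A) * nu(B).
  mu(A) = 2.
  nu(B) = 4.
  (mu x nu)(A x B) = 2 * 4 = 8.

8


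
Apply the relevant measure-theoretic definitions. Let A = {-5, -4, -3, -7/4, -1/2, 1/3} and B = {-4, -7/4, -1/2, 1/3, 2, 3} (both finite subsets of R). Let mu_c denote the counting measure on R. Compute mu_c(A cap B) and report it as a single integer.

Counting measure on a finite set equals cardinality. mu_c(A cap B) = |A cap B| (elements appearing in both).
Enumerating the elements of A that also lie in B gives 4 element(s).
So mu_c(A cap B) = 4.

4


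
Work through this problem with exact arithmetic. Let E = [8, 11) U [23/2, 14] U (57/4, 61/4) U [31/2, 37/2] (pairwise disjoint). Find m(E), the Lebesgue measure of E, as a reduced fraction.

For pairwise disjoint intervals, m(union_i I_i) = sum_i m(I_i),
and m is invariant under swapping open/closed endpoints (single points have measure 0).
So m(E) = sum_i (b_i - a_i).
  I_1 has length 11 - 8 = 3.
  I_2 has length 14 - 23/2 = 5/2.
  I_3 has length 61/4 - 57/4 = 1.
  I_4 has length 37/2 - 31/2 = 3.
Summing:
  m(E) = 3 + 5/2 + 1 + 3 = 19/2.

19/2


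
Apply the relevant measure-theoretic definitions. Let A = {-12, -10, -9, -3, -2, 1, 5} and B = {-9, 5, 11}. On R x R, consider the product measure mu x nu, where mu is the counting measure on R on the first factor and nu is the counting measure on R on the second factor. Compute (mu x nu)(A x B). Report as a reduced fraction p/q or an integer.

For a measurable rectangle A x B, the product measure satisfies
  (mu x nu)(A x B) = mu(A) * nu(B).
  mu(A) = 7.
  nu(B) = 3.
  (mu x nu)(A x B) = 7 * 3 = 21.

21


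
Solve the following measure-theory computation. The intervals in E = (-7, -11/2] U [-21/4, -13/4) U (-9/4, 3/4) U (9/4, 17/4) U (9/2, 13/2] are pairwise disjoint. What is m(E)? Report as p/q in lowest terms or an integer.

For pairwise disjoint intervals, m(union_i I_i) = sum_i m(I_i),
and m is invariant under swapping open/closed endpoints (single points have measure 0).
So m(E) = sum_i (b_i - a_i).
  I_1 has length -11/2 - (-7) = 3/2.
  I_2 has length -13/4 - (-21/4) = 2.
  I_3 has length 3/4 - (-9/4) = 3.
  I_4 has length 17/4 - 9/4 = 2.
  I_5 has length 13/2 - 9/2 = 2.
Summing:
  m(E) = 3/2 + 2 + 3 + 2 + 2 = 21/2.

21/2


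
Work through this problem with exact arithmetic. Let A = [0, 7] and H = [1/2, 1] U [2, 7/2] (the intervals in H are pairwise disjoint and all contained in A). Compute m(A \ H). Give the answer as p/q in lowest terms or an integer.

The ambient interval has length m(A) = 7 - 0 = 7.
Since the holes are disjoint and sit inside A, by finite additivity
  m(H) = sum_i (b_i - a_i), and m(A \ H) = m(A) - m(H).
Computing the hole measures:
  m(H_1) = 1 - 1/2 = 1/2.
  m(H_2) = 7/2 - 2 = 3/2.
Summed: m(H) = 1/2 + 3/2 = 2.
So m(A \ H) = 7 - 2 = 5.

5


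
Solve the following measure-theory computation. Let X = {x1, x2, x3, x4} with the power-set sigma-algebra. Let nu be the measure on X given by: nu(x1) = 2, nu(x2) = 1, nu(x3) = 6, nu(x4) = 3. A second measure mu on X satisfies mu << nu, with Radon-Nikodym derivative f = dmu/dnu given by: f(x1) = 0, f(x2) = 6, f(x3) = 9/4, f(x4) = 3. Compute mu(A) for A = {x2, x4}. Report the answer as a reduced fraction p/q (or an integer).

By the defining property of the Radon-Nikodym derivative, for every measurable set A,
  mu(A) = integral_A f dnu.
Since nu is a discrete measure concentrated on the atoms of X, the integral over A reduces to the sum
  mu(A) = sum_{x in A} f(x) * nu({x}).
Computing each term:
  x2: f(x2) * nu(x2) = 6 * 1 = 6.
  x4: f(x4) * nu(x4) = 3 * 3 = 9.
Summing: mu(A) = 6 + 9 = 15.

15


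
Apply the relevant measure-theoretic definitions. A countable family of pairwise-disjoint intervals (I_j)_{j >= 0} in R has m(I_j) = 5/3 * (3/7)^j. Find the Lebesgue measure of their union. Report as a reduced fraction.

By countable additivity of the Lebesgue measure on pairwise disjoint measurable sets,
  m(union_{j >= 0} I_j) = sum_{j >= 0} m(I_j) = sum_{j >= 0} a * r^j,
  with a = 5/3 and r = 3/7.
Since 0 < r = 3/7 < 1, the geometric series converges:
  sum_{j >= 0} a * r^j = a / (1 - r).
  = 5/3 / (1 - 3/7)
  = 5/3 / (4/7)
  = 35/12.

35/12


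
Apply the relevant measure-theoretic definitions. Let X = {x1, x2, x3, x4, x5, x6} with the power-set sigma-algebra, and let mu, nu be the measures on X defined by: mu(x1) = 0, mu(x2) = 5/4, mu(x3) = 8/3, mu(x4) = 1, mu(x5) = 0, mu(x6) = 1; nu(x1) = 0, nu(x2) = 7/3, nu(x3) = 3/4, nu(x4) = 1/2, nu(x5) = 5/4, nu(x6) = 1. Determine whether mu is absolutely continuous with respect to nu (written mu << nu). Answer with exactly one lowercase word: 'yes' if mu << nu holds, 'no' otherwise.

mu << nu means: every nu-null measurable set is also mu-null; equivalently, for every atom x, if nu({x}) = 0 then mu({x}) = 0.
Checking each atom:
  x1: nu = 0, mu = 0 -> consistent with mu << nu.
  x2: nu = 7/3 > 0 -> no constraint.
  x3: nu = 3/4 > 0 -> no constraint.
  x4: nu = 1/2 > 0 -> no constraint.
  x5: nu = 5/4 > 0 -> no constraint.
  x6: nu = 1 > 0 -> no constraint.
No atom violates the condition. Therefore mu << nu.

yes


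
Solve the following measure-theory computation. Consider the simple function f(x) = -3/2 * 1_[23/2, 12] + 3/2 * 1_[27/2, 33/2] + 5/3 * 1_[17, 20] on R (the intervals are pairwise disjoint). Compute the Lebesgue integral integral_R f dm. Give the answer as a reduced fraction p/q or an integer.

For a simple function f = sum_i c_i * 1_{A_i} with disjoint A_i,
  integral f dm = sum_i c_i * m(A_i).
Lengths of the A_i:
  m(A_1) = 12 - 23/2 = 1/2.
  m(A_2) = 33/2 - 27/2 = 3.
  m(A_3) = 20 - 17 = 3.
Contributions c_i * m(A_i):
  (-3/2) * (1/2) = -3/4.
  (3/2) * (3) = 9/2.
  (5/3) * (3) = 5.
Total: -3/4 + 9/2 + 5 = 35/4.

35/4


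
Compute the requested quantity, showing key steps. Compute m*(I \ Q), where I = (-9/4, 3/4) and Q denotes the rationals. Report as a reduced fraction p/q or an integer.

The interval I = (-9/4, 3/4) has m(I) = 3/4 - (-9/4) = 3 (endpoints are measure-zero, so open/closed/half-open agree). Write I = (I cap Q) u (I \ Q). The rationals in I are countable, so m*(I cap Q) = 0 (cover each rational by intervals whose total length is arbitrarily small). By countable subadditivity m*(I) <= m*(I cap Q) + m*(I \ Q), hence m*(I \ Q) >= m(I) = 3. The reverse inequality m*(I \ Q) <= m*(I) = 3 is trivial since (I \ Q) is a subset of I. Therefore m*(I \ Q) = 3.

3


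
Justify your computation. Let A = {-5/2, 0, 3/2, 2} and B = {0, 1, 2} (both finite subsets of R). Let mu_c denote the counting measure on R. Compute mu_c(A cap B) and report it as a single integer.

Counting measure on a finite set equals cardinality. mu_c(A cap B) = |A cap B| (elements appearing in both).
Enumerating the elements of A that also lie in B gives 2 element(s).
So mu_c(A cap B) = 2.

2


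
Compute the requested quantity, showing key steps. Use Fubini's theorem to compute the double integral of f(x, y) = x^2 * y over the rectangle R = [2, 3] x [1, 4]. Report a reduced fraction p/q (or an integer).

f(x, y) is a tensor product of a function of x and a function of y, and both factors are bounded continuous (hence Lebesgue integrable) on the rectangle, so Fubini's theorem applies:
  integral_R f d(m x m) = (integral_a1^b1 x^2 dx) * (integral_a2^b2 y dy).
Inner integral in x: integral_{2}^{3} x^2 dx = (3^3 - 2^3)/3
  = 19/3.
Inner integral in y: integral_{1}^{4} y dy = (4^2 - 1^2)/2
  = 15/2.
Product: (19/3) * (15/2) = 95/2.

95/2
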